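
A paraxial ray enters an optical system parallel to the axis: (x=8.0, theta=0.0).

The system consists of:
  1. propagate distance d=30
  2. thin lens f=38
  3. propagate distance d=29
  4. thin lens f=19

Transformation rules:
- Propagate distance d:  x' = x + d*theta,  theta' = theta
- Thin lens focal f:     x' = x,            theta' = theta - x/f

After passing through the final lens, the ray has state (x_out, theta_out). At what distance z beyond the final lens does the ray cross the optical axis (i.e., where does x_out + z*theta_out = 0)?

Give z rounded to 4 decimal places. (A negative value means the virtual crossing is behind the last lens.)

Answer: 6.1071

Derivation:
Initial: x=8.0000 theta=0.0000
After 1 (propagate distance d=30): x=8.0000 theta=0.0000
After 2 (thin lens f=38): x=8.0000 theta=-4/19 (≈-0.2105)
After 3 (propagate distance d=29): x=36/19 (≈1.8947) theta=-4/19 (≈-0.2105)
After 4 (thin lens f=19): x=36/19 (≈1.8947) theta=-112/361 (≈-0.3102)
z_focus = -x_out/theta_out = -(36/19)/(-112/361) = 171/28 ≈ 6.1071
Rounded to 4 decimal places: z = 6.1071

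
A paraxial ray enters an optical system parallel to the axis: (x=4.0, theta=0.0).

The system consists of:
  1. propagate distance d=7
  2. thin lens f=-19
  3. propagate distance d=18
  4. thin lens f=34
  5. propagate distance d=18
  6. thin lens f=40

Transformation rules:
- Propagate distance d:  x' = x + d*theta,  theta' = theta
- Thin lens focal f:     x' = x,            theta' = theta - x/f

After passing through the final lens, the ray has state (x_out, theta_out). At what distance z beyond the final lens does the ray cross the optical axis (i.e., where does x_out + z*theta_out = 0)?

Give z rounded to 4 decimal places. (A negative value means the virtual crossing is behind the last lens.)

Answer: 36.3746

Derivation:
Initial: x=4.0000 theta=0.0000
After 1 (propagate distance d=7): x=4.0000 theta=0.0000
After 2 (thin lens f=-19): x=4.0000 theta=4/19 (≈0.2105)
After 3 (propagate distance d=18): x=148/19 (≈7.7895) theta=4/19 (≈0.2105)
After 4 (thin lens f=34): x=148/19 (≈7.7895) theta=-6/323 (≈-0.0186)
After 5 (propagate distance d=18): x=2408/323 (≈7.4551) theta=-6/323 (≈-0.0186)
After 6 (thin lens f=40): x=2408/323 (≈7.4551) theta=-331/1615 (≈-0.2050)
z_focus = -x_out/theta_out = -(2408/323)/(-331/1615) = 12040/331 ≈ 36.3746
Rounded to 4 decimal places: z = 36.3746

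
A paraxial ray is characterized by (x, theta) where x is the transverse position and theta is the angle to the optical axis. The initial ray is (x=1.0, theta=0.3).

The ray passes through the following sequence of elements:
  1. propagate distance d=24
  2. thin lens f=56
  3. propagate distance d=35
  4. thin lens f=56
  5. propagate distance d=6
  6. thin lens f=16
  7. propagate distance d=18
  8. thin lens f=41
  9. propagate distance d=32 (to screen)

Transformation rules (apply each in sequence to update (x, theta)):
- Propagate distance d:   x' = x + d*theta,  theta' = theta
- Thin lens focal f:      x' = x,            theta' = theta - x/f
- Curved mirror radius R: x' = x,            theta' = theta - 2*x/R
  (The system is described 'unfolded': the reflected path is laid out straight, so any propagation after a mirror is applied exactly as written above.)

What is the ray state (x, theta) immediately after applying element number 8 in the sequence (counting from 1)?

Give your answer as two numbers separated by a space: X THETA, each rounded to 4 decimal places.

Initial: x=1.0000 theta=0.3000
After 1 (propagate distance d=24): x=8.2000 theta=0.3000
After 2 (thin lens f=56): x=8.2000 theta=43/280 (≈0.1536)
After 3 (propagate distance d=35): x=13.5750 theta=43/280 (≈0.1536)
After 4 (thin lens f=56): x=13.5750 theta=-199/2240 (≈-0.0888)
After 5 (propagate distance d=6): x=14607/1120 (≈13.0420) theta=-199/2240 (≈-0.0888)
After 6 (thin lens f=16): x=14607/1120 (≈13.0420) theta=-16199/17920 (≈-0.9040)
After 7 (propagate distance d=18): x=-5787/1792 (≈-3.2294) theta=-16199/17920 (≈-0.9040)
After 8 (thin lens f=41): x=-5787/1792 (≈-3.2294) theta=-606289/734720 (≈-0.8252)
Rounded to 4 decimal places: x = -3.2294, theta = -0.8252

Answer: -3.2294 -0.8252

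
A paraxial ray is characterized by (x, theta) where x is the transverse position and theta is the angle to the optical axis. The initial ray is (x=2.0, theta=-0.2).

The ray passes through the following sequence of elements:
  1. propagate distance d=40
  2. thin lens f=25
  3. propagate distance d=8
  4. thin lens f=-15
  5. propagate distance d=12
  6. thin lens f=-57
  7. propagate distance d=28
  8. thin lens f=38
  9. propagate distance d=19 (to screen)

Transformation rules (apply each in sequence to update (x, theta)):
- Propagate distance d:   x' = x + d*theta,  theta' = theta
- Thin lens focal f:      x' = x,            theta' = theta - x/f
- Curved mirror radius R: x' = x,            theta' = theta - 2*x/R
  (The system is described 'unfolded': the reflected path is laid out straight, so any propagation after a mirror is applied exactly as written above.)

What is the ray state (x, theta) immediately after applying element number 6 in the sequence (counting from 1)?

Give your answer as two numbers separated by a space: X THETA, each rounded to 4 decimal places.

Answer: -9.7440 -0.5096

Derivation:
Initial: x=2.0000 theta=-0.2000
After 1 (propagate distance d=40): x=-6.0000 theta=-0.2000
After 2 (thin lens f=25): x=-6.0000 theta=0.0400
After 3 (propagate distance d=8): x=-5.6800 theta=0.0400
After 4 (thin lens f=-15): x=-5.6800 theta=-127/375 (≈-0.3387)
After 5 (propagate distance d=12): x=-9.7440 theta=-127/375 (≈-0.3387)
After 6 (thin lens f=-57): x=-9.7440 theta=-3631/7125 (≈-0.5096)
Rounded to 4 decimal places: x = -9.7440, theta = -0.5096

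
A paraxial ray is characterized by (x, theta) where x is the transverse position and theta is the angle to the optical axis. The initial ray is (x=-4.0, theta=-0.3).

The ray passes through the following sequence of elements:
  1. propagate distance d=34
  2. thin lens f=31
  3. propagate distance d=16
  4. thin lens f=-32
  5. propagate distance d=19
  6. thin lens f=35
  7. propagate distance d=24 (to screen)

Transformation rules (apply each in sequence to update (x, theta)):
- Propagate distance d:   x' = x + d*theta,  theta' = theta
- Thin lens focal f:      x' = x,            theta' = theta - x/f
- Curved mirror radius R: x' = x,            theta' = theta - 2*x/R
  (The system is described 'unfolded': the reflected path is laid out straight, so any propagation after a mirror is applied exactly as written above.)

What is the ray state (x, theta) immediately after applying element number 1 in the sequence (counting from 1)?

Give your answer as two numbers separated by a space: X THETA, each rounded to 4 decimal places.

Answer: -14.2000 -0.3000

Derivation:
Initial: x=-4.0000 theta=-0.3000
After 1 (propagate distance d=34): x=-14.2000 theta=-0.3000
Rounded to 4 decimal places: x = -14.2000, theta = -0.3000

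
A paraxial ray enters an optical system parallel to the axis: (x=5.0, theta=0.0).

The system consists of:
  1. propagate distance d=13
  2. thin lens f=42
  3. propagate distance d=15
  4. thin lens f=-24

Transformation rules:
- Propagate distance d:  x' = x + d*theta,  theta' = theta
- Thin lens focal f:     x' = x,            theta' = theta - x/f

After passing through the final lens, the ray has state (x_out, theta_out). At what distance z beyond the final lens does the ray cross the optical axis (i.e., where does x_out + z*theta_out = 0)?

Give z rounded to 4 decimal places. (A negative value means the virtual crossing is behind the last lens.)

Answer: -216.0000

Derivation:
Initial: x=5.0000 theta=0.0000
After 1 (propagate distance d=13): x=5.0000 theta=0.0000
After 2 (thin lens f=42): x=5.0000 theta=-5/42 (≈-0.1190)
After 3 (propagate distance d=15): x=45/14 (≈3.2143) theta=-5/42 (≈-0.1190)
After 4 (thin lens f=-24): x=45/14 (≈3.2143) theta=5/336 (≈0.0149)
z_focus = -x_out/theta_out = -(45/14)/(5/336) = -216.0000
Rounded to 4 decimal places: z = -216.0000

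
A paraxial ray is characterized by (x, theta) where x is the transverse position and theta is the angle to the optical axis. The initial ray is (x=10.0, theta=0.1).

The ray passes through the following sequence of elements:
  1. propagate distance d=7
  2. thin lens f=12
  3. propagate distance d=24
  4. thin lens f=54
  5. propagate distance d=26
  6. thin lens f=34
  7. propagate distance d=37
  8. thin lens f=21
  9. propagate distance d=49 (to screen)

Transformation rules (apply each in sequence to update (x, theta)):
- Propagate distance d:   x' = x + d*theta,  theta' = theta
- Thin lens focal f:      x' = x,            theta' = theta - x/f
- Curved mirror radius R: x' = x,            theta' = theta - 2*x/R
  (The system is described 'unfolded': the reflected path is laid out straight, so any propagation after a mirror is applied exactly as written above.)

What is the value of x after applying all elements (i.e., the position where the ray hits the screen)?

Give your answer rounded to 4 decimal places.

Initial: x=10.0000 theta=0.1000
After 1 (propagate distance d=7): x=10.7000 theta=0.1000
After 2 (thin lens f=12): x=10.7000 theta=-19/24 (≈-0.7917)
After 3 (propagate distance d=24): x=-8.3000 theta=-19/24 (≈-0.7917)
After 4 (thin lens f=54): x=-8.3000 theta=-689/1080 (≈-0.6380)
After 5 (propagate distance d=26): x=-13439/540 (≈-24.8870) theta=-689/1080 (≈-0.6380)
After 6 (thin lens f=34): x=-13439/540 (≈-24.8870) theta=863/9180 (≈0.0940)
After 7 (propagate distance d=37): x=-49133/2295 (≈-21.4087) theta=863/9180 (≈0.0940)
After 8 (thin lens f=21): x=-49133/2295 (≈-21.4087) theta=6133/5508 (≈1.1135)
After 9 (propagate distance d=49 (to screen)): x=912989/27540 (≈33.1514) theta=6133/5508 (≈1.1135)
Rounded to 4 decimal places: x = 33.1514

Answer: 33.1514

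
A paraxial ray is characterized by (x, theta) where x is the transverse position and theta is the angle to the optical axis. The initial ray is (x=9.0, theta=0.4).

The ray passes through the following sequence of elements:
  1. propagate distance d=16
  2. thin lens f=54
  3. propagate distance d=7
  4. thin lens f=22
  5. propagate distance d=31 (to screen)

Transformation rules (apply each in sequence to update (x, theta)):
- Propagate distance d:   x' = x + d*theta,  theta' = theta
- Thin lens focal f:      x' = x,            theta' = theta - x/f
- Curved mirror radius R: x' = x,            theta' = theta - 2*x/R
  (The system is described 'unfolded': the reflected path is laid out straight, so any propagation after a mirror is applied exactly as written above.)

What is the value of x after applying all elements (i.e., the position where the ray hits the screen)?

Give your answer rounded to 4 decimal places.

Answer: -3.0695

Derivation:
Initial: x=9.0000 theta=0.4000
After 1 (propagate distance d=16): x=15.4000 theta=0.4000
After 2 (thin lens f=54): x=15.4000 theta=31/270 (≈0.1148)
After 3 (propagate distance d=7): x=875/54 (≈16.2037) theta=31/270 (≈0.1148)
After 4 (thin lens f=22): x=875/54 (≈16.2037) theta=-1231/1980 (≈-0.6217)
After 5 (propagate distance d=31 (to screen)): x=-18233/5940 (≈-3.0695) theta=-1231/1980 (≈-0.6217)
Rounded to 4 decimal places: x = -3.0695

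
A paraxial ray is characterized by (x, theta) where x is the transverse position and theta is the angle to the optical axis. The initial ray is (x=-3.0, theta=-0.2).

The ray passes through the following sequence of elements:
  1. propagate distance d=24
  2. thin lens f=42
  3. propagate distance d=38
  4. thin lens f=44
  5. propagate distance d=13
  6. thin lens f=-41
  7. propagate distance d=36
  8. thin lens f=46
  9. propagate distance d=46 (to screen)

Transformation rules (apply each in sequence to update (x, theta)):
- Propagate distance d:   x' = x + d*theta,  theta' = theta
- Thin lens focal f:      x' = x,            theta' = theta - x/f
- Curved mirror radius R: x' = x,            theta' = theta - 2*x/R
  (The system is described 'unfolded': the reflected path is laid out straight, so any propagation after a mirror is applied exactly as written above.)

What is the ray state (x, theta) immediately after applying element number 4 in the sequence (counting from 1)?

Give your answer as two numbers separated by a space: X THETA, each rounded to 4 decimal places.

Answer: -8.3429 0.1753

Derivation:
Initial: x=-3.0000 theta=-0.2000
After 1 (propagate distance d=24): x=-7.8000 theta=-0.2000
After 2 (thin lens f=42): x=-7.8000 theta=-1/70 (≈-0.0143)
After 3 (propagate distance d=38): x=-292/35 (≈-8.3429) theta=-1/70 (≈-0.0143)
After 4 (thin lens f=44): x=-292/35 (≈-8.3429) theta=27/154 (≈0.1753)
Rounded to 4 decimal places: x = -8.3429, theta = 0.1753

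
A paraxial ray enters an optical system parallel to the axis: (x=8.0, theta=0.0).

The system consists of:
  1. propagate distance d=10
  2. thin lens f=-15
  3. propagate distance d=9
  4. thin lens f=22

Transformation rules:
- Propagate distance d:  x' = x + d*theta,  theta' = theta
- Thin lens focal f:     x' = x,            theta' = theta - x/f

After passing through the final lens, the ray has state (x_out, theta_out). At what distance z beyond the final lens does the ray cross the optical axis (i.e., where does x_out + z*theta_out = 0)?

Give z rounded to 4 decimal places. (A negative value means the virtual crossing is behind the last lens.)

Initial: x=8.0000 theta=0.0000
After 1 (propagate distance d=10): x=8.0000 theta=0.0000
After 2 (thin lens f=-15): x=8.0000 theta=8/15 (≈0.5333)
After 3 (propagate distance d=9): x=12.8000 theta=8/15 (≈0.5333)
After 4 (thin lens f=22): x=12.8000 theta=-8/165 (≈-0.0485)
z_focus = -x_out/theta_out = -(12.8000)/(-8/165) = 264.0000
Rounded to 4 decimal places: z = 264.0000

Answer: 264.0000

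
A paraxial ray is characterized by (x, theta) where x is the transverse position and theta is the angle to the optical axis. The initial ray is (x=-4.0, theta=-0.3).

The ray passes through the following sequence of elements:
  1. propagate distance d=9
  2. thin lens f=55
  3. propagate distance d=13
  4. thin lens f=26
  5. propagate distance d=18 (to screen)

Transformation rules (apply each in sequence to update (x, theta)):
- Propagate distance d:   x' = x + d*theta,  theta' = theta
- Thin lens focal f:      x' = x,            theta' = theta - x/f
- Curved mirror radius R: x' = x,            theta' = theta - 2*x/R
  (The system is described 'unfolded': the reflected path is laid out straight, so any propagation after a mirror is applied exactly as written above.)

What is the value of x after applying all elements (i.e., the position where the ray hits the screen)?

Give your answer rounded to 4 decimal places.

Answer: -5.9815

Derivation:
Initial: x=-4.0000 theta=-0.3000
After 1 (propagate distance d=9): x=-6.7000 theta=-0.3000
After 2 (thin lens f=55): x=-6.7000 theta=-49/275 (≈-0.1782)
After 3 (propagate distance d=13): x=-4959/550 (≈-9.0164) theta=-49/275 (≈-0.1782)
After 4 (thin lens f=26): x=-4959/550 (≈-9.0164) theta=2411/14300 (≈0.1686)
After 5 (propagate distance d=18 (to screen)): x=-1944/325 (≈-5.9815) theta=2411/14300 (≈0.1686)
Rounded to 4 decimal places: x = -5.9815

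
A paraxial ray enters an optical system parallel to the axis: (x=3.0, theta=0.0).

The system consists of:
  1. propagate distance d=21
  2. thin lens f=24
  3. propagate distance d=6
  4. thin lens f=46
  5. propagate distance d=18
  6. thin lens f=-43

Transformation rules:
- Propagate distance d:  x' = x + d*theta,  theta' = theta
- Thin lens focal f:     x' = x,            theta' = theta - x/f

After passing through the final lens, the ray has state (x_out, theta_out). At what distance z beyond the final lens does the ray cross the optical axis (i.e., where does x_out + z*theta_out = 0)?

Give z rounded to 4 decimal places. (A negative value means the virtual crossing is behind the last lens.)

Answer: -4.5293

Derivation:
Initial: x=3.0000 theta=0.0000
After 1 (propagate distance d=21): x=3.0000 theta=0.0000
After 2 (thin lens f=24): x=3.0000 theta=-0.1250
After 3 (propagate distance d=6): x=2.2500 theta=-0.1250
After 4 (thin lens f=46): x=2.2500 theta=-4/23 (≈-0.1739)
After 5 (propagate distance d=18): x=-81/92 (≈-0.8804) theta=-4/23 (≈-0.1739)
After 6 (thin lens f=-43): x=-81/92 (≈-0.8804) theta=-769/3956 (≈-0.1944)
z_focus = -x_out/theta_out = -(-81/92)/(-769/3956) = -3483/769 ≈ -4.5293
Rounded to 4 decimal places: z = -4.5293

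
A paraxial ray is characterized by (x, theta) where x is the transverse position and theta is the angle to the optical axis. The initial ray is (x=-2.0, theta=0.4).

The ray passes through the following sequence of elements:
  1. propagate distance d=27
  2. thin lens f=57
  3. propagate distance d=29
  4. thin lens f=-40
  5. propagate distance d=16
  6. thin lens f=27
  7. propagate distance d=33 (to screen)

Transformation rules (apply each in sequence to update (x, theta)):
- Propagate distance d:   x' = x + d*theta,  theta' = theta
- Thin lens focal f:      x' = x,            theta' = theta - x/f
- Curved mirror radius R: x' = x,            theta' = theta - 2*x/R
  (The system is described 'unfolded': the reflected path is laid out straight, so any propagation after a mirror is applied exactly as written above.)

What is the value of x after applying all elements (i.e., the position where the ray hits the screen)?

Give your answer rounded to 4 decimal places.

Answer: 15.4145

Derivation:
Initial: x=-2.0000 theta=0.4000
After 1 (propagate distance d=27): x=8.8000 theta=0.4000
After 2 (thin lens f=57): x=8.8000 theta=14/57 (≈0.2456)
After 3 (propagate distance d=29): x=4538/285 (≈15.9228) theta=14/57 (≈0.2456)
After 4 (thin lens f=-40): x=4538/285 (≈15.9228) theta=1223/1900 (≈0.6437)
After 5 (propagate distance d=16): x=37366/1425 (≈26.2218) theta=1223/1900 (≈0.6437)
After 6 (thin lens f=27): x=37366/1425 (≈26.2218) theta=-50401/153900 (≈-0.3275)
After 7 (propagate distance d=33 (to screen)): x=158153/10260 (≈15.4145) theta=-50401/153900 (≈-0.3275)
Rounded to 4 decimal places: x = 15.4145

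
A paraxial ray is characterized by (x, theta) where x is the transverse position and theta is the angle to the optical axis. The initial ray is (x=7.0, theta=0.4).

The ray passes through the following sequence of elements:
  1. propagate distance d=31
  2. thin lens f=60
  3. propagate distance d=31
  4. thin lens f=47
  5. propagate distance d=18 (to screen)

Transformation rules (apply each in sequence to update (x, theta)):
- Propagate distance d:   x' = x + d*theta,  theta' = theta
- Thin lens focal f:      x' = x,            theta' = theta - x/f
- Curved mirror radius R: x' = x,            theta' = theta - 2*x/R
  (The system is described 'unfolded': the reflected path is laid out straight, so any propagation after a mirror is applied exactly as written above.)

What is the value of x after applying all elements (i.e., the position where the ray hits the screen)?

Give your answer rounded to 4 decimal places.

Initial: x=7.0000 theta=0.4000
After 1 (propagate distance d=31): x=19.4000 theta=0.4000
After 2 (thin lens f=60): x=19.4000 theta=23/300 (≈0.0767)
After 3 (propagate distance d=31): x=6533/300 (≈21.7767) theta=23/300 (≈0.0767)
After 4 (thin lens f=47): x=6533/300 (≈21.7767) theta=-29/75 (≈-0.3867)
After 5 (propagate distance d=18 (to screen)): x=889/60 (≈14.8167) theta=-29/75 (≈-0.3867)
Rounded to 4 decimal places: x = 14.8167

Answer: 14.8167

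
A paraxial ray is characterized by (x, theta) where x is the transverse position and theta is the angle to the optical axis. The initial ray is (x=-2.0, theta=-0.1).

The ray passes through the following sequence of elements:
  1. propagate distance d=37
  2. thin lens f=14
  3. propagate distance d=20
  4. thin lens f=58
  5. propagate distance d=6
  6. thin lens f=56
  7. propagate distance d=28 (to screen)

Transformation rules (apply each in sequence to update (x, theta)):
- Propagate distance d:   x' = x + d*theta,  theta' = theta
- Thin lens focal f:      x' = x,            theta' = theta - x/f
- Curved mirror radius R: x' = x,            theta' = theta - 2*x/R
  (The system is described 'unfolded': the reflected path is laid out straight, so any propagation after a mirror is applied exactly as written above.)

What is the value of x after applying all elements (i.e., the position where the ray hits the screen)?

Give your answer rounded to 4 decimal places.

Answer: 9.5062

Derivation:
Initial: x=-2.0000 theta=-0.1000
After 1 (propagate distance d=37): x=-5.7000 theta=-0.1000
After 2 (thin lens f=14): x=-5.7000 theta=43/140 (≈0.3071)
After 3 (propagate distance d=20): x=31/70 (≈0.4429) theta=43/140 (≈0.3071)
After 4 (thin lens f=58): x=31/70 (≈0.4429) theta=304/1015 (≈0.2995)
After 5 (propagate distance d=6): x=4547/2030 (≈2.2399) theta=304/1015 (≈0.2995)
After 6 (thin lens f=56): x=4547/2030 (≈2.2399) theta=29501/113680 (≈0.2595)
After 7 (propagate distance d=28 (to screen)): x=7719/812 (≈9.5062) theta=29501/113680 (≈0.2595)
Rounded to 4 decimal places: x = 9.5062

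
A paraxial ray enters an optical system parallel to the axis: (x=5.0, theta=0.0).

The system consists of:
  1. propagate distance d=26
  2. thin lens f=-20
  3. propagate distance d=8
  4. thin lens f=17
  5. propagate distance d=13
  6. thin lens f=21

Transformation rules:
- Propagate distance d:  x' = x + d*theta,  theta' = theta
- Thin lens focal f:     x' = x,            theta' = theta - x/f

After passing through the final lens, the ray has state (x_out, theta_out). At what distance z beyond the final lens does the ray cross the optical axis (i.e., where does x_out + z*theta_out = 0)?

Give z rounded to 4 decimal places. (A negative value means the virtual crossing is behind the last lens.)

Answer: 12.3989

Derivation:
Initial: x=5.0000 theta=0.0000
After 1 (propagate distance d=26): x=5.0000 theta=0.0000
After 2 (thin lens f=-20): x=5.0000 theta=0.2500
After 3 (propagate distance d=8): x=7.0000 theta=0.2500
After 4 (thin lens f=17): x=7.0000 theta=-11/68 (≈-0.1618)
After 5 (propagate distance d=13): x=333/68 (≈4.8971) theta=-11/68 (≈-0.1618)
After 6 (thin lens f=21): x=333/68 (≈4.8971) theta=-47/119 (≈-0.3950)
z_focus = -x_out/theta_out = -(333/68)/(-47/119) = 2331/188 ≈ 12.3989
Rounded to 4 decimal places: z = 12.3989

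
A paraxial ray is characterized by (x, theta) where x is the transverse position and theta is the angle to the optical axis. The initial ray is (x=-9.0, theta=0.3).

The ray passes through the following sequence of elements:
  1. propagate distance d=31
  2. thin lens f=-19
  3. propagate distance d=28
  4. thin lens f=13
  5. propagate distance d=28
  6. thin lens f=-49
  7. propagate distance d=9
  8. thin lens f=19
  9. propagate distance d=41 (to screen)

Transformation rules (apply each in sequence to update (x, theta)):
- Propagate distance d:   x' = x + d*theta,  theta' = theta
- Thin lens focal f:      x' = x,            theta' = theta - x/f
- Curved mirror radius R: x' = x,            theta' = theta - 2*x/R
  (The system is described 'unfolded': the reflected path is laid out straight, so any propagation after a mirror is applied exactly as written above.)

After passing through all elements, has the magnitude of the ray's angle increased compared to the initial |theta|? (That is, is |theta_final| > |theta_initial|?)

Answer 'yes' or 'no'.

Answer: no

Derivation:
Initial: x=-9.0000 theta=0.3000
After 1 (propagate distance d=31): x=0.3000 theta=0.3000
After 2 (thin lens f=-19): x=0.3000 theta=6/19 (≈0.3158)
After 3 (propagate distance d=28): x=1737/190 (≈9.1421) theta=6/19 (≈0.3158)
After 4 (thin lens f=13): x=1737/190 (≈9.1421) theta=-957/2470 (≈-0.3874)
After 5 (propagate distance d=28): x=-843/494 (≈-1.7065) theta=-957/2470 (≈-0.3874)
After 6 (thin lens f=-49): x=-843/494 (≈-1.7065) theta=-25554/60515 (≈-0.4223)
After 7 (propagate distance d=9): x=-666507/121030 (≈-5.5070) theta=-25554/60515 (≈-0.4223)
After 8 (thin lens f=19): x=-666507/121030 (≈-5.5070) theta=-60909/459914 (≈-0.1324)
After 9 (propagate distance d=41 (to screen)): x=-1796427/164255 (≈-10.9368) theta=-60909/459914 (≈-0.1324)
|theta_initial|=0.3000 |theta_final|=60909/459914 (≈0.1324) -> not increased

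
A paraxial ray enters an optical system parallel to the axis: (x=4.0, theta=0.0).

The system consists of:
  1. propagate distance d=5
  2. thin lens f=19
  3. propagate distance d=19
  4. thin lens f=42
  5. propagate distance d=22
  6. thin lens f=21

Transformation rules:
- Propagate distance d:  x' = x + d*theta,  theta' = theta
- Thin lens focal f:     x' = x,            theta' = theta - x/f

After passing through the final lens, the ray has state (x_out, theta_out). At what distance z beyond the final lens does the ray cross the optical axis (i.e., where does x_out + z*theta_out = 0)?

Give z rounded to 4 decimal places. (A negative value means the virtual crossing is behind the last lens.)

Initial: x=4.0000 theta=0.0000
After 1 (propagate distance d=5): x=4.0000 theta=0.0000
After 2 (thin lens f=19): x=4.0000 theta=-4/19 (≈-0.2105)
After 3 (propagate distance d=19): x=0.0000 theta=-4/19 (≈-0.2105)
After 4 (thin lens f=42): x=0.0000 theta=-4/19 (≈-0.2105)
After 5 (propagate distance d=22): x=-88/19 (≈-4.6316) theta=-4/19 (≈-0.2105)
After 6 (thin lens f=21): x=-88/19 (≈-4.6316) theta=4/399 (≈0.0100)
z_focus = -x_out/theta_out = -(-88/19)/(4/399) = 462.0000
Rounded to 4 decimal places: z = 462.0000

Answer: 462.0000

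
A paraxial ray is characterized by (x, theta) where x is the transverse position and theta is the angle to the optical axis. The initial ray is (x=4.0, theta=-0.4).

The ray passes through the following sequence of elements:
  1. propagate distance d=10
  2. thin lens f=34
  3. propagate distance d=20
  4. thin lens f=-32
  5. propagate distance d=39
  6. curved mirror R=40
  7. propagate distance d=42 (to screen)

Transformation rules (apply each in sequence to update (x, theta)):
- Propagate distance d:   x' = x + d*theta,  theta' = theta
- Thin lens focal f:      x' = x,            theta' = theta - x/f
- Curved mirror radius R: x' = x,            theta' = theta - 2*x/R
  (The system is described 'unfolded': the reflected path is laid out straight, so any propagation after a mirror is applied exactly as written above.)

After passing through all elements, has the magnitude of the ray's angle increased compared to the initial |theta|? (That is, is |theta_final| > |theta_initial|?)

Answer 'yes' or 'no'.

Answer: yes

Derivation:
Initial: x=4.0000 theta=-0.4000
After 1 (propagate distance d=10): x=0.0000 theta=-0.4000
After 2 (thin lens f=34): x=0.0000 theta=-0.4000
After 3 (propagate distance d=20): x=-8.0000 theta=-0.4000
After 4 (thin lens f=-32): x=-8.0000 theta=-0.6500
After 5 (propagate distance d=39): x=-33.3500 theta=-0.6500
After 6 (curved mirror R=40): x=-33.3500 theta=1.0175
After 7 (propagate distance d=42 (to screen)): x=9.3850 theta=1.0175
|theta_initial|=0.4000 |theta_final|=1.0175 -> increased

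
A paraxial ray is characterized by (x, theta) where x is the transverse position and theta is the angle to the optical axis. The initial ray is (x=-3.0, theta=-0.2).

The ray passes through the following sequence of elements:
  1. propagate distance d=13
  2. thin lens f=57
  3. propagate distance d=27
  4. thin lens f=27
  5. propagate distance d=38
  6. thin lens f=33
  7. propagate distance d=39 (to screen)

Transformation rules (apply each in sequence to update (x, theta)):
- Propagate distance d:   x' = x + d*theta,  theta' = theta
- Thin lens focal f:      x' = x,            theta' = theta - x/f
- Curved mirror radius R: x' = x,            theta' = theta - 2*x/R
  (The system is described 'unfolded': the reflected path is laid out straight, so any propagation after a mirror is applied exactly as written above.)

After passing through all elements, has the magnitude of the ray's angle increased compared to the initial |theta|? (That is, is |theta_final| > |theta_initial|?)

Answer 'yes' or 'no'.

Initial: x=-3.0000 theta=-0.2000
After 1 (propagate distance d=13): x=-5.6000 theta=-0.2000
After 2 (thin lens f=57): x=-5.6000 theta=-29/285 (≈-0.1018)
After 3 (propagate distance d=27): x=-793/95 (≈-8.3474) theta=-29/285 (≈-0.1018)
After 4 (thin lens f=27): x=-793/95 (≈-8.3474) theta=28/135 (≈0.2074)
After 5 (propagate distance d=38): x=-239/513 (≈-0.4659) theta=28/135 (≈0.2074)
After 6 (thin lens f=33): x=-239/513 (≈-0.4659) theta=18751/84645 (≈0.2215)
After 7 (propagate distance d=39 (to screen)): x=230618/28215 (≈8.1736) theta=18751/84645 (≈0.2215)
|theta_initial|=0.2000 |theta_final|=18751/84645 (≈0.2215) -> increased

Answer: yes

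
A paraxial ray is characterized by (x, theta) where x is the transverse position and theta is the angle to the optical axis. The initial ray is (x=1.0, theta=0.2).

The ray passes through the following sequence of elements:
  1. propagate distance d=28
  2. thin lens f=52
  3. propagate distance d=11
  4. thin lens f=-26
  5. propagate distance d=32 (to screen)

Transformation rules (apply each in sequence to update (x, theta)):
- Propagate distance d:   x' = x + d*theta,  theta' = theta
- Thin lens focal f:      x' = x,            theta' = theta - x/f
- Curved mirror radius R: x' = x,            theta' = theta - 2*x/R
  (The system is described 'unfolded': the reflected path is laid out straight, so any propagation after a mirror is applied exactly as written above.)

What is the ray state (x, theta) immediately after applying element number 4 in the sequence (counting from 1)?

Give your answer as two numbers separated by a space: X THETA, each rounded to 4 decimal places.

Answer: 7.4038 0.3578

Derivation:
Initial: x=1.0000 theta=0.2000
After 1 (propagate distance d=28): x=6.6000 theta=0.2000
After 2 (thin lens f=52): x=6.6000 theta=19/260 (≈0.0731)
After 3 (propagate distance d=11): x=385/52 (≈7.4038) theta=19/260 (≈0.0731)
After 4 (thin lens f=-26): x=385/52 (≈7.4038) theta=2419/6760 (≈0.3578)
Rounded to 4 decimal places: x = 7.4038, theta = 0.3578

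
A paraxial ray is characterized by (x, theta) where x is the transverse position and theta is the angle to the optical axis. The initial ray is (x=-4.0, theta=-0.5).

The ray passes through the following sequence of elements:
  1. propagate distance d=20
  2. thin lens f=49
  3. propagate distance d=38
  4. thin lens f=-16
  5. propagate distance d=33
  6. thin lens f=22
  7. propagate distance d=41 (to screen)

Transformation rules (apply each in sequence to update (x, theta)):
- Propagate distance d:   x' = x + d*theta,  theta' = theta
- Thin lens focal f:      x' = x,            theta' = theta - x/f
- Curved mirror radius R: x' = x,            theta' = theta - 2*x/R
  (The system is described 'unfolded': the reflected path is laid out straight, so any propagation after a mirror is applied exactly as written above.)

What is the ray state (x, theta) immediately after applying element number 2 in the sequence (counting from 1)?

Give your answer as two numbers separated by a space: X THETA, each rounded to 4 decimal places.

Answer: -14.0000 -0.2143

Derivation:
Initial: x=-4.0000 theta=-0.5000
After 1 (propagate distance d=20): x=-14.0000 theta=-0.5000
After 2 (thin lens f=49): x=-14.0000 theta=-3/14 (≈-0.2143)
Rounded to 4 decimal places: x = -14.0000, theta = -0.2143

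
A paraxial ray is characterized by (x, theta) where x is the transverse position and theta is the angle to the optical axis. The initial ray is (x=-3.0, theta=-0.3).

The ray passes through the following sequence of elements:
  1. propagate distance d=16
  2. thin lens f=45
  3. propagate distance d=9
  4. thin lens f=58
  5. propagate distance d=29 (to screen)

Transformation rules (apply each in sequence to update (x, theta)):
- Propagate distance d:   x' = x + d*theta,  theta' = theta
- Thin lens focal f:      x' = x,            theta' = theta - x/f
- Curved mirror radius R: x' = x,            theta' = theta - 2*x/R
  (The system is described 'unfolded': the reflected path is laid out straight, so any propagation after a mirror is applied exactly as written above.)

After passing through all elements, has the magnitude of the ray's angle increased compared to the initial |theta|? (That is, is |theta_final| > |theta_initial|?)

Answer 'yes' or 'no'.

Answer: no

Derivation:
Initial: x=-3.0000 theta=-0.3000
After 1 (propagate distance d=16): x=-7.8000 theta=-0.3000
After 2 (thin lens f=45): x=-7.8000 theta=-19/150 (≈-0.1267)
After 3 (propagate distance d=9): x=-8.9400 theta=-19/150 (≈-0.1267)
After 4 (thin lens f=58): x=-8.9400 theta=239/8700 (≈0.0275)
After 5 (propagate distance d=29 (to screen)): x=-2443/300 (≈-8.1433) theta=239/8700 (≈0.0275)
|theta_initial|=0.3000 |theta_final|=239/8700 (≈0.0275) -> not increased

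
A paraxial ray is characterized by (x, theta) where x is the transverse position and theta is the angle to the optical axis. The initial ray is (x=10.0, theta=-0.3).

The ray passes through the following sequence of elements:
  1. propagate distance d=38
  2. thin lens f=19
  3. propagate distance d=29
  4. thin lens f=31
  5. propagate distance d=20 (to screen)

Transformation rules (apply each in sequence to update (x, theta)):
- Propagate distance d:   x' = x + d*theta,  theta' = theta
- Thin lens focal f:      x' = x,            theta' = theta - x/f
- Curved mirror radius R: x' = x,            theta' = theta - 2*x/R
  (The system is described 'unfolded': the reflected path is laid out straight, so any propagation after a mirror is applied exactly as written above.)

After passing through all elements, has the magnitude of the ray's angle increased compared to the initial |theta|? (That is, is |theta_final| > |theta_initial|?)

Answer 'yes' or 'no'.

Answer: no

Derivation:
Initial: x=10.0000 theta=-0.3000
After 1 (propagate distance d=38): x=-1.4000 theta=-0.3000
After 2 (thin lens f=19): x=-1.4000 theta=-43/190 (≈-0.2263)
After 3 (propagate distance d=29): x=-1513/190 (≈-7.9632) theta=-43/190 (≈-0.2263)
After 4 (thin lens f=31): x=-1513/190 (≈-7.9632) theta=18/589 (≈0.0306)
After 5 (propagate distance d=20 (to screen)): x=-43303/5890 (≈-7.3520) theta=18/589 (≈0.0306)
|theta_initial|=0.3000 |theta_final|=18/589 (≈0.0306) -> not increased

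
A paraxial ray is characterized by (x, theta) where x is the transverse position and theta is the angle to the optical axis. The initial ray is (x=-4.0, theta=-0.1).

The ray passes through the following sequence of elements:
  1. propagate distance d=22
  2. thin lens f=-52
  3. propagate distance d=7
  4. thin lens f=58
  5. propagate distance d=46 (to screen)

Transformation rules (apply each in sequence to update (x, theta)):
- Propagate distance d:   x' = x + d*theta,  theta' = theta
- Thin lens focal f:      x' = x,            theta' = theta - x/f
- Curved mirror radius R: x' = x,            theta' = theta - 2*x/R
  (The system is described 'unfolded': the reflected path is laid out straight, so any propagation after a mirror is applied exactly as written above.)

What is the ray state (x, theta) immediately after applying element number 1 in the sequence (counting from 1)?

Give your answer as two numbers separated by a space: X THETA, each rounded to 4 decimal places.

Initial: x=-4.0000 theta=-0.1000
After 1 (propagate distance d=22): x=-6.2000 theta=-0.1000
Rounded to 4 decimal places: x = -6.2000, theta = -0.1000

Answer: -6.2000 -0.1000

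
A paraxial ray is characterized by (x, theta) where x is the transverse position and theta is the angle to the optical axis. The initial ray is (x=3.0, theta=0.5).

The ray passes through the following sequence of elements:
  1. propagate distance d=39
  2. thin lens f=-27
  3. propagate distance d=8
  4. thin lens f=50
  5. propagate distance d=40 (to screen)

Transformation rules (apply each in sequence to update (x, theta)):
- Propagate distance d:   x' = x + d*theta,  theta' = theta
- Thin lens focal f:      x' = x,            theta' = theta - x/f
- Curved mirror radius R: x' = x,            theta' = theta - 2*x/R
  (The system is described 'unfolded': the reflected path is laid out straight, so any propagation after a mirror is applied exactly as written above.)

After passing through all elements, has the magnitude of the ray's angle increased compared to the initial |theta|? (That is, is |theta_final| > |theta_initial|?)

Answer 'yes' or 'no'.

Answer: yes

Derivation:
Initial: x=3.0000 theta=0.5000
After 1 (propagate distance d=39): x=22.5000 theta=0.5000
After 2 (thin lens f=-27): x=22.5000 theta=4/3 (≈1.3333)
After 3 (propagate distance d=8): x=199/6 (≈33.1667) theta=4/3 (≈1.3333)
After 4 (thin lens f=50): x=199/6 (≈33.1667) theta=0.6700
After 5 (propagate distance d=40 (to screen)): x=1799/30 (≈59.9667) theta=0.6700
|theta_initial|=0.5000 |theta_final|=0.6700 -> increased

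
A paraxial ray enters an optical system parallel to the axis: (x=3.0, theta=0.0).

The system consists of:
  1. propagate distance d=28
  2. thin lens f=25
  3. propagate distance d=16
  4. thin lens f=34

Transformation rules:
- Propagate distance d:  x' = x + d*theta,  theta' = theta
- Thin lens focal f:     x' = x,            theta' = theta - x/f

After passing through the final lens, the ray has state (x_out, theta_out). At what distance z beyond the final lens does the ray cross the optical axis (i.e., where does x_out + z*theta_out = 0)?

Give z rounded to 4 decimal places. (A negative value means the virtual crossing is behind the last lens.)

Answer: 7.1163

Derivation:
Initial: x=3.0000 theta=0.0000
After 1 (propagate distance d=28): x=3.0000 theta=0.0000
After 2 (thin lens f=25): x=3.0000 theta=-0.1200
After 3 (propagate distance d=16): x=1.0800 theta=-0.1200
After 4 (thin lens f=34): x=1.0800 theta=-129/850 (≈-0.1518)
z_focus = -x_out/theta_out = -(1.0800)/(-129/850) = 306/43 ≈ 7.1163
Rounded to 4 decimal places: z = 7.1163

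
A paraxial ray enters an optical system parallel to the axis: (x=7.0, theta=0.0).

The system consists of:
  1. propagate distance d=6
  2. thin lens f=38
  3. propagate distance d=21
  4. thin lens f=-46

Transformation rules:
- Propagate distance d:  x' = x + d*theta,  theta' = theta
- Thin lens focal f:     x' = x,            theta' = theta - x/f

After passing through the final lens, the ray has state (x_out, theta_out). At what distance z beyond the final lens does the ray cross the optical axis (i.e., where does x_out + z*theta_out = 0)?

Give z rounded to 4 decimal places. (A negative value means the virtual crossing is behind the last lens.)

Initial: x=7.0000 theta=0.0000
After 1 (propagate distance d=6): x=7.0000 theta=0.0000
After 2 (thin lens f=38): x=7.0000 theta=-7/38 (≈-0.1842)
After 3 (propagate distance d=21): x=119/38 (≈3.1316) theta=-7/38 (≈-0.1842)
After 4 (thin lens f=-46): x=119/38 (≈3.1316) theta=-203/1748 (≈-0.1161)
z_focus = -x_out/theta_out = -(119/38)/(-203/1748) = 782/29 ≈ 26.9655
Rounded to 4 decimal places: z = 26.9655

Answer: 26.9655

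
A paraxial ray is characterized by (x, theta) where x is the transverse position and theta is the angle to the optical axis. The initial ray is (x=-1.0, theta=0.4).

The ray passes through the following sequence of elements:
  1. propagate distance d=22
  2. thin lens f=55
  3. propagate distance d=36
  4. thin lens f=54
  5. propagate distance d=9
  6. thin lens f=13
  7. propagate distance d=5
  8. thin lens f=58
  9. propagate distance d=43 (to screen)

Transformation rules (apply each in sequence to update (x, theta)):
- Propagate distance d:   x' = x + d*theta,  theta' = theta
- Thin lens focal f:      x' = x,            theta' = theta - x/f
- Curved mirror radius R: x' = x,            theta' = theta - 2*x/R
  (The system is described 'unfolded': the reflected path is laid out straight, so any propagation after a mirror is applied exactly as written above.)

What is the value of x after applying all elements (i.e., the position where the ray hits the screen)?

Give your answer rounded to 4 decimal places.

Initial: x=-1.0000 theta=0.4000
After 1 (propagate distance d=22): x=7.8000 theta=0.4000
After 2 (thin lens f=55): x=7.8000 theta=71/275 (≈0.2582)
After 3 (propagate distance d=36): x=4701/275 (≈17.0945) theta=71/275 (≈0.2582)
After 4 (thin lens f=54): x=4701/275 (≈17.0945) theta=-289/4950 (≈-0.0584)
After 5 (propagate distance d=9): x=9113/550 (≈16.5691) theta=-289/4950 (≈-0.0584)
After 6 (thin lens f=13): x=9113/550 (≈16.5691) theta=-3299/2475 (≈-1.3329)
After 7 (propagate distance d=5): x=4457/450 (≈9.9044) theta=-3299/2475 (≈-1.3329)
After 8 (thin lens f=58): x=4457/450 (≈9.9044) theta=-431711/287100 (≈-1.5037)
After 9 (propagate distance d=43 (to screen)): x=-15720007/287100 (≈-54.7545) theta=-431711/287100 (≈-1.5037)
Rounded to 4 decimal places: x = -54.7545

Answer: -54.7545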